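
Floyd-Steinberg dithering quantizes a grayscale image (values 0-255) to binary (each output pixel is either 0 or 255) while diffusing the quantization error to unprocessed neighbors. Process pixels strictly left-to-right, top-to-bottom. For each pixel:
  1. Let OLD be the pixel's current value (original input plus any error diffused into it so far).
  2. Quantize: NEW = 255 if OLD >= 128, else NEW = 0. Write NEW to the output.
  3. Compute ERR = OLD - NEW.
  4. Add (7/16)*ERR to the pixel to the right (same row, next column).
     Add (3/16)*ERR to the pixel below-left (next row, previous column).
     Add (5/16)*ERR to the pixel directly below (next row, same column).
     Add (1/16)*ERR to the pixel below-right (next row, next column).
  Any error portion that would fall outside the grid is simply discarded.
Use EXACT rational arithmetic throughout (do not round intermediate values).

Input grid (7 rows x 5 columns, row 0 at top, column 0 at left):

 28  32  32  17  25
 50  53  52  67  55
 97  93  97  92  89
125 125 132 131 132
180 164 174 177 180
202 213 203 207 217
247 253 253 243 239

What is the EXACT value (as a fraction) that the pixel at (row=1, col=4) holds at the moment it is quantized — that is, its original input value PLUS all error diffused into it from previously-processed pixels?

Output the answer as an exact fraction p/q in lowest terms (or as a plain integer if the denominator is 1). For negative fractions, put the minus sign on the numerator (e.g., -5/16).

Answer: 23771279/1048576

Derivation:
(0,0): OLD=28 → NEW=0, ERR=28
(0,1): OLD=177/4 → NEW=0, ERR=177/4
(0,2): OLD=3287/64 → NEW=0, ERR=3287/64
(0,3): OLD=40417/1024 → NEW=0, ERR=40417/1024
(0,4): OLD=692519/16384 → NEW=0, ERR=692519/16384
(1,0): OLD=4291/64 → NEW=0, ERR=4291/64
(1,1): OLD=55061/512 → NEW=0, ERR=55061/512
(1,2): OLD=2052345/16384 → NEW=0, ERR=2052345/16384
(1,3): OLD=9520613/65536 → NEW=255, ERR=-7191067/65536
(1,4): OLD=23771279/1048576 → NEW=0, ERR=23771279/1048576
Target (1,4): original=55, with diffused error = 23771279/1048576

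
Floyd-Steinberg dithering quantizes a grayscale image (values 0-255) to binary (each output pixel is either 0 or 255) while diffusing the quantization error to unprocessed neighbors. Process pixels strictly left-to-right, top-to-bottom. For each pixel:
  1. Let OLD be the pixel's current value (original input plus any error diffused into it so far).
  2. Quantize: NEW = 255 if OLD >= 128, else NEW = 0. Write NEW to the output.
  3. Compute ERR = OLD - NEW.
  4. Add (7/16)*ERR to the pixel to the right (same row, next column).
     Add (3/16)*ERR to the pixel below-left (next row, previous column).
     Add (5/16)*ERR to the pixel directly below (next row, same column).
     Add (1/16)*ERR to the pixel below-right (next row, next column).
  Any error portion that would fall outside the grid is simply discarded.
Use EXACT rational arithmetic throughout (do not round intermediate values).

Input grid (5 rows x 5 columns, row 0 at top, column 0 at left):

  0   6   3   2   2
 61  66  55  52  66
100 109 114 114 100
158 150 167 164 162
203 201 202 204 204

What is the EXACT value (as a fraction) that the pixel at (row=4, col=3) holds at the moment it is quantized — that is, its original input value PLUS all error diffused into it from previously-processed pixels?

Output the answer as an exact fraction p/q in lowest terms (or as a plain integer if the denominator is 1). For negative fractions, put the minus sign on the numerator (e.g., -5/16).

Answer: 113376206915315/549755813888

Derivation:
(0,0): OLD=0 → NEW=0, ERR=0
(0,1): OLD=6 → NEW=0, ERR=6
(0,2): OLD=45/8 → NEW=0, ERR=45/8
(0,3): OLD=571/128 → NEW=0, ERR=571/128
(0,4): OLD=8093/2048 → NEW=0, ERR=8093/2048
(1,0): OLD=497/8 → NEW=0, ERR=497/8
(1,1): OLD=6151/64 → NEW=0, ERR=6151/64
(1,2): OLD=204835/2048 → NEW=0, ERR=204835/2048
(1,3): OLD=804815/8192 → NEW=0, ERR=804815/8192
(1,4): OLD=14482861/131072 → NEW=0, ERR=14482861/131072
(2,0): OLD=140733/1024 → NEW=255, ERR=-120387/1024
(2,1): OLD=3612191/32768 → NEW=0, ERR=3612191/32768
(2,2): OLD=114248061/524288 → NEW=255, ERR=-19445379/524288
(2,3): OLD=1303956551/8388608 → NEW=255, ERR=-835138489/8388608
(2,4): OLD=13034449457/134217728 → NEW=0, ERR=13034449457/134217728
(3,0): OLD=74412157/524288 → NEW=255, ERR=-59281283/524288
(3,1): OLD=506161609/4194304 → NEW=0, ERR=506161609/4194304
(3,2): OLD=26364298211/134217728 → NEW=255, ERR=-7861222429/134217728
(3,3): OLD=33059126687/268435456 → NEW=0, ERR=33059126687/268435456
(3,4): OLD=1030818651683/4294967296 → NEW=255, ERR=-64398008797/4294967296
(4,0): OLD=12770332899/67108864 → NEW=255, ERR=-4342427421/67108864
(4,1): OLD=413076411059/2147483648 → NEW=255, ERR=-134531919181/2147483648
(4,2): OLD=6422619706045/34359738368 → NEW=255, ERR=-2339113577795/34359738368
(4,3): OLD=113376206915315/549755813888 → NEW=255, ERR=-26811525626125/549755813888
Target (4,3): original=204, with diffused error = 113376206915315/549755813888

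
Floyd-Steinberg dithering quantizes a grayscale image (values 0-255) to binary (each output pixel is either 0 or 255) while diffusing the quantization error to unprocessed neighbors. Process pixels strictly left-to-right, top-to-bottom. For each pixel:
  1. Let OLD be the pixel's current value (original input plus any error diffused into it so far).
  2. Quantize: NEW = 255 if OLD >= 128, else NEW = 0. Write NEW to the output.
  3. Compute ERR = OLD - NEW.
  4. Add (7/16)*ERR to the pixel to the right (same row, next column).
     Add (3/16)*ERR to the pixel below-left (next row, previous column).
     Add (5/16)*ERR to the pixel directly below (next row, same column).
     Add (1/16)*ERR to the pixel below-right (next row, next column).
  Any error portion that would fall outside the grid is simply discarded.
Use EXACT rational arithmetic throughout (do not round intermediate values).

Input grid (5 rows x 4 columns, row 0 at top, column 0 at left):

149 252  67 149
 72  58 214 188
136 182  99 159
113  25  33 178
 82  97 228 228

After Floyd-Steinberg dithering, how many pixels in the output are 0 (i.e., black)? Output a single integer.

(0,0): OLD=149 → NEW=255, ERR=-106
(0,1): OLD=1645/8 → NEW=255, ERR=-395/8
(0,2): OLD=5811/128 → NEW=0, ERR=5811/128
(0,3): OLD=345829/2048 → NEW=255, ERR=-176411/2048
(1,0): OLD=3791/128 → NEW=0, ERR=3791/128
(1,1): OLD=58793/1024 → NEW=0, ERR=58793/1024
(1,2): OLD=7669981/32768 → NEW=255, ERR=-685859/32768
(1,3): OLD=81139867/524288 → NEW=255, ERR=-52553573/524288
(2,0): OLD=2556243/16384 → NEW=255, ERR=-1621677/16384
(2,1): OLD=81036737/524288 → NEW=255, ERR=-52656703/524288
(2,2): OLD=34930981/1048576 → NEW=0, ERR=34930981/1048576
(2,3): OLD=2364610993/16777216 → NEW=255, ERR=-1913579087/16777216
(3,0): OLD=530474275/8388608 → NEW=0, ERR=530474275/8388608
(3,1): OLD=2864271805/134217728 → NEW=0, ERR=2864271805/134217728
(3,2): OLD=53866676803/2147483648 → NEW=0, ERR=53866676803/2147483648
(3,3): OLD=5339948200533/34359738368 → NEW=255, ERR=-3421785083307/34359738368
(4,0): OLD=227124416551/2147483648 → NEW=0, ERR=227124416551/2147483648
(4,1): OLD=2724654363381/17179869184 → NEW=255, ERR=-1656212278539/17179869184
(4,2): OLD=96934586143317/549755813888 → NEW=255, ERR=-43253146398123/549755813888
(4,3): OLD=1442784246873571/8796093022208 → NEW=255, ERR=-800219473789469/8796093022208
Output grid:
  Row 0: ##.#  (1 black, running=1)
  Row 1: ..##  (2 black, running=3)
  Row 2: ##.#  (1 black, running=4)
  Row 3: ...#  (3 black, running=7)
  Row 4: .###  (1 black, running=8)

Answer: 8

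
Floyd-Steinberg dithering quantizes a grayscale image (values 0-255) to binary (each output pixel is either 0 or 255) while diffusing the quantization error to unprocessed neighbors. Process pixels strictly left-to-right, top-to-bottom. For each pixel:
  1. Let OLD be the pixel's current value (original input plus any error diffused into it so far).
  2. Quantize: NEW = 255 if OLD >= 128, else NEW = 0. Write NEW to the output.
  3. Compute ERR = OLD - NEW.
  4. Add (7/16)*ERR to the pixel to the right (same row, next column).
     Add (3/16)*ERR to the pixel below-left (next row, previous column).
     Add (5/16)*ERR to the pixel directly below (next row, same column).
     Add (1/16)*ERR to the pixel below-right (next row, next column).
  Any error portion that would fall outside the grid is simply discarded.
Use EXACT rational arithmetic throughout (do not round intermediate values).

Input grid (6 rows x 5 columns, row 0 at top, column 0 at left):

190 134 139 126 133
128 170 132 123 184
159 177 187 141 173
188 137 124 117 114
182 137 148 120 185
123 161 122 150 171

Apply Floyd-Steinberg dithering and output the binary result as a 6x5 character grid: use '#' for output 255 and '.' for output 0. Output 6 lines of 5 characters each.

Answer: #.#.#
.##.#
##.##
#.#..
#.#.#
.#.##

Derivation:
(0,0): OLD=190 → NEW=255, ERR=-65
(0,1): OLD=1689/16 → NEW=0, ERR=1689/16
(0,2): OLD=47407/256 → NEW=255, ERR=-17873/256
(0,3): OLD=390985/4096 → NEW=0, ERR=390985/4096
(0,4): OLD=11453183/65536 → NEW=255, ERR=-5258497/65536
(1,0): OLD=32635/256 → NEW=0, ERR=32635/256
(1,1): OLD=494813/2048 → NEW=255, ERR=-27427/2048
(1,2): OLD=8442273/65536 → NEW=255, ERR=-8269407/65536
(1,3): OLD=20504205/262144 → NEW=0, ERR=20504205/262144
(1,4): OLD=835134471/4194304 → NEW=255, ERR=-234413049/4194304
(2,0): OLD=6433231/32768 → NEW=255, ERR=-1922609/32768
(2,1): OLD=137839445/1048576 → NEW=255, ERR=-129547435/1048576
(2,2): OLD=1800962623/16777216 → NEW=0, ERR=1800962623/16777216
(2,3): OLD=52087558477/268435456 → NEW=255, ERR=-16363482803/268435456
(2,4): OLD=574469092827/4294967296 → NEW=255, ERR=-520747567653/4294967296
(3,0): OLD=2457856863/16777216 → NEW=255, ERR=-1820333217/16777216
(3,1): OLD=9044021107/134217728 → NEW=0, ERR=9044021107/134217728
(3,2): OLD=721014658273/4294967296 → NEW=255, ERR=-374202002207/4294967296
(3,3): OLD=376311233369/8589934592 → NEW=0, ERR=376311233369/8589934592
(3,4): OLD=12571112203165/137438953472 → NEW=0, ERR=12571112203165/137438953472
(4,0): OLD=345160758577/2147483648 → NEW=255, ERR=-202447571663/2147483648
(4,1): OLD=6438734376497/68719476736 → NEW=0, ERR=6438734376497/68719476736
(4,2): OLD=191524709777407/1099511627776 → NEW=255, ERR=-88850755305473/1099511627776
(4,3): OLD=1935857207858737/17592186044416 → NEW=0, ERR=1935857207858737/17592186044416
(4,4): OLD=74440068362447831/281474976710656 → NEW=255, ERR=2663949301230551/281474976710656
(5,0): OLD=122164521879859/1099511627776 → NEW=0, ERR=122164521879859/1099511627776
(5,1): OLD=1916193466910937/8796093022208 → NEW=255, ERR=-326810253752103/8796093022208
(5,2): OLD=30112430805692193/281474976710656 → NEW=0, ERR=30112430805692193/281474976710656
(5,3): OLD=256610397729902319/1125899906842624 → NEW=255, ERR=-30494078514966801/1125899906842624
(5,4): OLD=3044177442844221845/18014398509481984 → NEW=255, ERR=-1549494177073684075/18014398509481984
Row 0: #.#.#
Row 1: .##.#
Row 2: ##.##
Row 3: #.#..
Row 4: #.#.#
Row 5: .#.##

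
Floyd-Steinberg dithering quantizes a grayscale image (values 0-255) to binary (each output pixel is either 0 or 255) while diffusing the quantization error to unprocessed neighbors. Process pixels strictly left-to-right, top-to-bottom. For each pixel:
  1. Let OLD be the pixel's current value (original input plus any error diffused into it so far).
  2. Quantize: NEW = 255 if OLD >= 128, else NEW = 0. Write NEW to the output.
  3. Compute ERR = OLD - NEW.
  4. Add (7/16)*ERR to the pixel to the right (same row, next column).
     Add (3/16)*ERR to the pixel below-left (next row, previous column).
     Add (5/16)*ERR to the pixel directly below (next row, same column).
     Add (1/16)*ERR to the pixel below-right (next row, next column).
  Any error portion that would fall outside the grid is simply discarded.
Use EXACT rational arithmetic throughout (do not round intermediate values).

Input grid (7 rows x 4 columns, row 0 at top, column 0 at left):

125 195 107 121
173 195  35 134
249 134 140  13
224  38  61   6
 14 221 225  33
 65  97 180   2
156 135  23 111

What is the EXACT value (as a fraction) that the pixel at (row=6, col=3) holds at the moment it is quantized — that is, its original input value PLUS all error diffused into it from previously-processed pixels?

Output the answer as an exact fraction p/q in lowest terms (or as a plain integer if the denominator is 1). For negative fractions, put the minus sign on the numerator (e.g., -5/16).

Answer: 105167338016298401307/1152921504606846976

Derivation:
(0,0): OLD=125 → NEW=0, ERR=125
(0,1): OLD=3995/16 → NEW=255, ERR=-85/16
(0,2): OLD=26797/256 → NEW=0, ERR=26797/256
(0,3): OLD=683195/4096 → NEW=255, ERR=-361285/4096
(1,0): OLD=54033/256 → NEW=255, ERR=-11247/256
(1,1): OLD=412791/2048 → NEW=255, ERR=-109449/2048
(1,2): OLD=1799619/65536 → NEW=0, ERR=1799619/65536
(1,3): OLD=131063749/1048576 → NEW=0, ERR=131063749/1048576
(2,0): OLD=7381005/32768 → NEW=255, ERR=-974835/32768
(2,1): OLD=111869279/1048576 → NEW=0, ERR=111869279/1048576
(2,2): OLD=451627259/2097152 → NEW=255, ERR=-83146501/2097152
(2,3): OLD=1222407407/33554432 → NEW=0, ERR=1222407407/33554432
(3,0): OLD=3937730621/16777216 → NEW=255, ERR=-340459459/16777216
(3,1): OLD=14272241891/268435456 → NEW=0, ERR=14272241891/268435456
(3,2): OLD=366661250845/4294967296 → NEW=0, ERR=366661250845/4294967296
(3,3): OLD=3591002322763/68719476736 → NEW=0, ERR=3591002322763/68719476736
(4,0): OLD=75709511097/4294967296 → NEW=0, ERR=75709511097/4294967296
(4,1): OLD=8935788209323/34359738368 → NEW=255, ERR=174054925483/34359738368
(4,2): OLD=293586486166347/1099511627776 → NEW=255, ERR=13211021083467/1099511627776
(4,3): OLD=1054164753087357/17592186044416 → NEW=0, ERR=1054164753087357/17592186044416
(5,0): OLD=39284673123049/549755813888 → NEW=0, ERR=39284673123049/549755813888
(5,1): OLD=2343290956199551/17592186044416 → NEW=255, ERR=-2142716485126529/17592186044416
(5,2): OLD=1249217889994347/8796093022208 → NEW=255, ERR=-993785830668693/8796093022208
(5,3): OLD=-7867851573168133/281474976710656 → NEW=0, ERR=-7867851573168133/281474976710656
(6,0): OLD=43767494611170589/281474976710656 → NEW=255, ERR=-28008624450046691/281474976710656
(6,1): OLD=165218572629374363/4503599627370496 → NEW=0, ERR=165218572629374363/4503599627370496
(6,2): OLD=-656429350938352819/72057594037927936 → NEW=0, ERR=-656429350938352819/72057594037927936
(6,3): OLD=105167338016298401307/1152921504606846976 → NEW=0, ERR=105167338016298401307/1152921504606846976
Target (6,3): original=111, with diffused error = 105167338016298401307/1152921504606846976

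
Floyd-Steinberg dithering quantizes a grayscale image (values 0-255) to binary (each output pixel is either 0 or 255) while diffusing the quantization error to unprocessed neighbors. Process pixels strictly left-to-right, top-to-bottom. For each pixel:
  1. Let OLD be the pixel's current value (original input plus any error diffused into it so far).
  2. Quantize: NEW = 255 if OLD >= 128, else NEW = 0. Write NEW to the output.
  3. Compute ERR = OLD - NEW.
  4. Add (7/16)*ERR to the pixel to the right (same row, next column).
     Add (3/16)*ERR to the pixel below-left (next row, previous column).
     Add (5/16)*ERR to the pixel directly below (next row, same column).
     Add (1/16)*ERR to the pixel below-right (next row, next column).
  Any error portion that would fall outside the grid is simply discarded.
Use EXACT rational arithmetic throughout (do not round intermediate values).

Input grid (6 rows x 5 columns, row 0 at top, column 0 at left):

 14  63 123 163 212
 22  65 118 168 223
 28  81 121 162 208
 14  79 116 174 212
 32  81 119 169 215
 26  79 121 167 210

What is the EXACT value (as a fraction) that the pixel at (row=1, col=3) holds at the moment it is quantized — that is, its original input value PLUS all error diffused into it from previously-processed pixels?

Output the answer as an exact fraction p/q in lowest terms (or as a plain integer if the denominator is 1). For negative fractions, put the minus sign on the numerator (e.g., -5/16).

Answer: 20246333/131072

Derivation:
(0,0): OLD=14 → NEW=0, ERR=14
(0,1): OLD=553/8 → NEW=0, ERR=553/8
(0,2): OLD=19615/128 → NEW=255, ERR=-13025/128
(0,3): OLD=242649/2048 → NEW=0, ERR=242649/2048
(0,4): OLD=8645359/32768 → NEW=255, ERR=289519/32768
(1,0): OLD=5035/128 → NEW=0, ERR=5035/128
(1,1): OLD=87661/1024 → NEW=0, ERR=87661/1024
(1,2): OLD=4921393/32768 → NEW=255, ERR=-3434447/32768
(1,3): OLD=20246333/131072 → NEW=255, ERR=-13177027/131072
Target (1,3): original=168, with diffused error = 20246333/131072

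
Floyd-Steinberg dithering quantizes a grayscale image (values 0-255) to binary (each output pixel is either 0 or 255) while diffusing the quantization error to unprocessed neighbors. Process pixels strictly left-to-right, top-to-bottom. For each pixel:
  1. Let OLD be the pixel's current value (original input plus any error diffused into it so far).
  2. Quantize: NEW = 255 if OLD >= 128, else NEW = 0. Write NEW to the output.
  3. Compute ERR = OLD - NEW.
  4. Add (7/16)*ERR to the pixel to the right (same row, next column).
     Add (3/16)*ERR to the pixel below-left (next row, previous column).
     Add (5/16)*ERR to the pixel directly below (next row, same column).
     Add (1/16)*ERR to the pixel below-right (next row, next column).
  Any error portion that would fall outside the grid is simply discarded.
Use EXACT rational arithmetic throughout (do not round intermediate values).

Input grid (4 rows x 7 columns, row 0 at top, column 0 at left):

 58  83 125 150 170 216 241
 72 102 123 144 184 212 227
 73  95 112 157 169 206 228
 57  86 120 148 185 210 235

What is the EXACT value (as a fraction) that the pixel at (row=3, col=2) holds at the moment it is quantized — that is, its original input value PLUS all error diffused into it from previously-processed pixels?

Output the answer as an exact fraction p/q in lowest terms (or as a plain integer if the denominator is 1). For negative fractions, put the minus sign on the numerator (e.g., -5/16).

Answer: 85068035347/536870912

Derivation:
(0,0): OLD=58 → NEW=0, ERR=58
(0,1): OLD=867/8 → NEW=0, ERR=867/8
(0,2): OLD=22069/128 → NEW=255, ERR=-10571/128
(0,3): OLD=233203/2048 → NEW=0, ERR=233203/2048
(0,4): OLD=7202981/32768 → NEW=255, ERR=-1152859/32768
(0,5): OLD=105176195/524288 → NEW=255, ERR=-28517245/524288
(0,6): OLD=1822033813/8388608 → NEW=255, ERR=-317061227/8388608
(1,0): OLD=14137/128 → NEW=0, ERR=14137/128
(1,1): OLD=176463/1024 → NEW=255, ERR=-84657/1024
(1,2): OLD=2921147/32768 → NEW=0, ERR=2921147/32768
(1,3): OLD=27109247/131072 → NEW=255, ERR=-6314113/131072
(1,4): OLD=1248628221/8388608 → NEW=255, ERR=-890466819/8388608
(1,5): OLD=9346597709/67108864 → NEW=255, ERR=-7766162611/67108864
(1,6): OLD=173043599331/1073741824 → NEW=255, ERR=-100760565789/1073741824
(2,0): OLD=1507541/16384 → NEW=0, ERR=1507541/16384
(2,1): OLD=69750327/524288 → NEW=255, ERR=-63943113/524288
(2,2): OLD=606500325/8388608 → NEW=0, ERR=606500325/8388608
(2,3): OLD=10686791293/67108864 → NEW=255, ERR=-6425969027/67108864
(2,4): OLD=37165299309/536870912 → NEW=0, ERR=37165299309/536870912
(2,5): OLD=3021812783151/17179869184 → NEW=255, ERR=-1359053858769/17179869184
(2,6): OLD=43109802880313/274877906944 → NEW=255, ERR=-26984063390407/274877906944
(3,0): OLD=527527877/8388608 → NEW=0, ERR=527527877/8388608
(3,1): OLD=6355666337/67108864 → NEW=0, ERR=6355666337/67108864
(3,2): OLD=85068035347/536870912 → NEW=255, ERR=-51834047213/536870912
Target (3,2): original=120, with diffused error = 85068035347/536870912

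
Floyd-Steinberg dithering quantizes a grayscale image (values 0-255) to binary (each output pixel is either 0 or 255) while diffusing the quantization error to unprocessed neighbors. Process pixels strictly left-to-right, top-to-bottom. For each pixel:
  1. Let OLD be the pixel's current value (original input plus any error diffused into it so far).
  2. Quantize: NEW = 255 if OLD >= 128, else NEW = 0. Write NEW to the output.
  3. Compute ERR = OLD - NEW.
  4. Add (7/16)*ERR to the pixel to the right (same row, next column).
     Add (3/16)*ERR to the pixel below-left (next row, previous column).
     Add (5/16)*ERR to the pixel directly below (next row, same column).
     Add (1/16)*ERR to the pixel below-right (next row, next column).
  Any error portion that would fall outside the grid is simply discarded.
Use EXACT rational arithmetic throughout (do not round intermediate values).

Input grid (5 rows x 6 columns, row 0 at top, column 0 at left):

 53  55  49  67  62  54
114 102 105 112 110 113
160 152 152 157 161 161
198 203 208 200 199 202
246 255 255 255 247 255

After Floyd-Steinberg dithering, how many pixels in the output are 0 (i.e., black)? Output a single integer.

(0,0): OLD=53 → NEW=0, ERR=53
(0,1): OLD=1251/16 → NEW=0, ERR=1251/16
(0,2): OLD=21301/256 → NEW=0, ERR=21301/256
(0,3): OLD=423539/4096 → NEW=0, ERR=423539/4096
(0,4): OLD=7028005/65536 → NEW=0, ERR=7028005/65536
(0,5): OLD=105819139/1048576 → NEW=0, ERR=105819139/1048576
(1,0): OLD=37177/256 → NEW=255, ERR=-28103/256
(1,1): OLD=199311/2048 → NEW=0, ERR=199311/2048
(1,2): OLD=12966587/65536 → NEW=255, ERR=-3745093/65536
(1,3): OLD=37911263/262144 → NEW=255, ERR=-28935457/262144
(1,4): OLD=2023424765/16777216 → NEW=0, ERR=2023424765/16777216
(1,5): OLD=54761880283/268435456 → NEW=255, ERR=-13689160997/268435456
(2,0): OLD=4716693/32768 → NEW=255, ERR=-3639147/32768
(2,1): OLD=121895607/1048576 → NEW=0, ERR=121895607/1048576
(2,2): OLD=2858620389/16777216 → NEW=255, ERR=-1419569691/16777216
(2,3): OLD=14029781501/134217728 → NEW=0, ERR=14029781501/134217728
(2,4): OLD=979083265911/4294967296 → NEW=255, ERR=-116133394569/4294967296
(2,5): OLD=9673765852593/68719476736 → NEW=255, ERR=-7849700715087/68719476736
(3,0): OLD=3105312069/16777216 → NEW=255, ERR=-1172878011/16777216
(3,1): OLD=24955973857/134217728 → NEW=255, ERR=-9269546783/134217728
(3,2): OLD=191349482931/1073741824 → NEW=255, ERR=-82454682189/1073741824
(3,3): OLD=12968119261465/68719476736 → NEW=255, ERR=-4555347306215/68719476736
(3,4): OLD=80629428600825/549755813888 → NEW=255, ERR=-59558303940615/549755813888
(3,5): OLD=1031049559793399/8796093022208 → NEW=0, ERR=1031049559793399/8796093022208
(4,0): OLD=453557216619/2147483648 → NEW=255, ERR=-94051113621/2147483648
(4,1): OLD=6716955267311/34359738368 → NEW=255, ERR=-2044778016529/34359738368
(4,2): OLD=206951024679453/1099511627776 → NEW=255, ERR=-73424440403427/1099511627776
(4,3): OLD=3165825155799665/17592186044416 → NEW=255, ERR=-1320182285526415/17592186044416
(4,4): OLD=55773843066718081/281474976710656 → NEW=255, ERR=-16002275994499199/281474976710656
(4,5): OLD=1170876050967331047/4503599627370496 → NEW=255, ERR=22458145987854567/4503599627370496
Output grid:
  Row 0: ......  (6 black, running=6)
  Row 1: #.##.#  (2 black, running=8)
  Row 2: #.#.##  (2 black, running=10)
  Row 3: #####.  (1 black, running=11)
  Row 4: ######  (0 black, running=11)

Answer: 11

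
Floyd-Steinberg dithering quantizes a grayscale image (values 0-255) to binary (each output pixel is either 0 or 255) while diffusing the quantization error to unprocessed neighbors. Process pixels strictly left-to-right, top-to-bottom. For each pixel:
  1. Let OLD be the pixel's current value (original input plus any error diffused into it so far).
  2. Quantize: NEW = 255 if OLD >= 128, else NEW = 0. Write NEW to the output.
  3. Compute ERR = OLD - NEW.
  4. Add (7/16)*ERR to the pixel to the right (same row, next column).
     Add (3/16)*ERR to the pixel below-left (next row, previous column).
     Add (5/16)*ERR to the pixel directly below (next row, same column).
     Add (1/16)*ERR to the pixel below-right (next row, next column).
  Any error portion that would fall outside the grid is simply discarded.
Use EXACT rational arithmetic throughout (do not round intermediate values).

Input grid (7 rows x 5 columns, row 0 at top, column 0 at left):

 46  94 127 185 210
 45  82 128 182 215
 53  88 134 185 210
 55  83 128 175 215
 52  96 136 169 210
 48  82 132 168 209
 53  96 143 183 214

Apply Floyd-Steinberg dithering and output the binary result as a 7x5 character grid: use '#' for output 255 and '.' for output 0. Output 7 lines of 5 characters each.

Answer: ..###
.#.##
..#.#
.#.##
..#.#
.#.##
..###

Derivation:
(0,0): OLD=46 → NEW=0, ERR=46
(0,1): OLD=913/8 → NEW=0, ERR=913/8
(0,2): OLD=22647/128 → NEW=255, ERR=-9993/128
(0,3): OLD=308929/2048 → NEW=255, ERR=-213311/2048
(0,4): OLD=5388103/32768 → NEW=255, ERR=-2967737/32768
(1,0): OLD=10339/128 → NEW=0, ERR=10339/128
(1,1): OLD=144629/1024 → NEW=255, ERR=-116491/1024
(1,2): OLD=1357785/32768 → NEW=0, ERR=1357785/32768
(1,3): OLD=19099653/131072 → NEW=255, ERR=-14323707/131072
(1,4): OLD=277615087/2097152 → NEW=255, ERR=-257158673/2097152
(2,0): OLD=932439/16384 → NEW=0, ERR=932439/16384
(2,1): OLD=47273069/524288 → NEW=0, ERR=47273069/524288
(2,2): OLD=1332079879/8388608 → NEW=255, ERR=-807015161/8388608
(2,3): OLD=11859276197/134217728 → NEW=0, ERR=11859276197/134217728
(2,4): OLD=437028248131/2147483648 → NEW=255, ERR=-110580082109/2147483648
(3,0): OLD=752382887/8388608 → NEW=0, ERR=752382887/8388608
(3,1): OLD=9122480219/67108864 → NEW=255, ERR=-7990280101/67108864
(3,2): OLD=146132506905/2147483648 → NEW=0, ERR=146132506905/2147483648
(3,3): OLD=930785966369/4294967296 → NEW=255, ERR=-164430694111/4294967296
(3,4): OLD=12897368656677/68719476736 → NEW=255, ERR=-4626097911003/68719476736
(4,0): OLD=61959050025/1073741824 → NEW=0, ERR=61959050025/1073741824
(4,1): OLD=3518524307305/34359738368 → NEW=0, ERR=3518524307305/34359738368
(4,2): OLD=103049701321927/549755813888 → NEW=255, ERR=-37138031219513/549755813888
(4,3): OLD=1047721429889129/8796093022208 → NEW=0, ERR=1047721429889129/8796093022208
(4,4): OLD=33591465839261535/140737488355328 → NEW=255, ERR=-2296593691347105/140737488355328
(5,0): OLD=46857299992539/549755813888 → NEW=0, ERR=46857299992539/549755813888
(5,1): OLD=625535806153745/4398046511104 → NEW=255, ERR=-495966054177775/4398046511104
(5,2): OLD=12706687719190873/140737488355328 → NEW=0, ERR=12706687719190873/140737488355328
(5,3): OLD=133667445014587863/562949953421312 → NEW=255, ERR=-9884793107846697/562949953421312
(5,4): OLD=1834433390171902605/9007199254740992 → NEW=255, ERR=-462402419787050355/9007199254740992
(6,0): OLD=4115937278584427/70368744177664 → NEW=0, ERR=4115937278584427/70368744177664
(6,1): OLD=244556867301184389/2251799813685248 → NEW=0, ERR=244556867301184389/2251799813685248
(6,2): OLD=7507998925322226823/36028797018963968 → NEW=255, ERR=-1679344314513585017/36028797018963968
(6,3): OLD=88277856694088719373/576460752303423488 → NEW=255, ERR=-58719635143284270067/576460752303423488
(6,4): OLD=1404673367409641001115/9223372036854775808 → NEW=255, ERR=-947286501988326829925/9223372036854775808
Row 0: ..###
Row 1: .#.##
Row 2: ..#.#
Row 3: .#.##
Row 4: ..#.#
Row 5: .#.##
Row 6: ..###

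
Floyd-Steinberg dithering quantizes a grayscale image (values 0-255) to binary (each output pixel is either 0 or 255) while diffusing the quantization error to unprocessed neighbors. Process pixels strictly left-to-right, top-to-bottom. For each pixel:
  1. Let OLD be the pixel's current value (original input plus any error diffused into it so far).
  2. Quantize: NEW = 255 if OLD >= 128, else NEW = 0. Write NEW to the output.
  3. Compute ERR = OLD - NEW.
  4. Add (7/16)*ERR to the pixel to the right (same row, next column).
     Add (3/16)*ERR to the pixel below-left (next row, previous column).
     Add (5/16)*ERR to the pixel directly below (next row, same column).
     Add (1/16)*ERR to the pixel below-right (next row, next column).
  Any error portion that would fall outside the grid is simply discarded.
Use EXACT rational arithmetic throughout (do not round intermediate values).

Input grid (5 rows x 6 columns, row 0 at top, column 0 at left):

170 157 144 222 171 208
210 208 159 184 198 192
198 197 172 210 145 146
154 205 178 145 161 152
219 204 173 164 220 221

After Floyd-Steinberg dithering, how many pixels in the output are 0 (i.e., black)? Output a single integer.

Answer: 8

Derivation:
(0,0): OLD=170 → NEW=255, ERR=-85
(0,1): OLD=1917/16 → NEW=0, ERR=1917/16
(0,2): OLD=50283/256 → NEW=255, ERR=-14997/256
(0,3): OLD=804333/4096 → NEW=255, ERR=-240147/4096
(0,4): OLD=9525627/65536 → NEW=255, ERR=-7186053/65536
(0,5): OLD=167801437/1048576 → NEW=255, ERR=-99585443/1048576
(1,0): OLD=52711/256 → NEW=255, ERR=-12569/256
(1,1): OLD=425297/2048 → NEW=255, ERR=-96943/2048
(1,2): OLD=7633573/65536 → NEW=0, ERR=7633573/65536
(1,3): OLD=50440961/262144 → NEW=255, ERR=-16405759/262144
(1,4): OLD=1927409315/16777216 → NEW=0, ERR=1927409315/16777216
(1,5): OLD=55225007749/268435456 → NEW=255, ERR=-13226033531/268435456
(2,0): OLD=5694475/32768 → NEW=255, ERR=-2661365/32768
(2,1): OLD=173482537/1048576 → NEW=255, ERR=-93904343/1048576
(2,2): OLD=2592532667/16777216 → NEW=255, ERR=-1685657413/16777216
(2,3): OLD=23529211811/134217728 → NEW=255, ERR=-10696308829/134217728
(2,4): OLD=570737081705/4294967296 → NEW=255, ERR=-524479578775/4294967296
(2,5): OLD=5797020654191/68719476736 → NEW=0, ERR=5797020654191/68719476736
(3,0): OLD=1876159835/16777216 → NEW=0, ERR=1876159835/16777216
(3,1): OLD=27115224383/134217728 → NEW=255, ERR=-7110296257/134217728
(3,2): OLD=110472518317/1073741824 → NEW=0, ERR=110472518317/1073741824
(3,3): OLD=9341178192903/68719476736 → NEW=255, ERR=-8182288374777/68719476736
(3,4): OLD=44850769494311/549755813888 → NEW=0, ERR=44850769494311/549755813888
(3,5): OLD=1815708965920233/8796093022208 → NEW=255, ERR=-427294754742807/8796093022208
(4,0): OLD=524014423541/2147483648 → NEW=255, ERR=-23593906699/2147483648
(4,1): OLD=7178389148401/34359738368 → NEW=255, ERR=-1583344135439/34359738368
(4,2): OLD=175212562762627/1099511627776 → NEW=255, ERR=-105162902320253/1099511627776
(4,3): OLD=1876623600782767/17592186044416 → NEW=0, ERR=1876623600782767/17592186044416
(4,4): OLD=77578548848513695/281474976710656 → NEW=255, ERR=5802429787296415/281474976710656
(4,5): OLD=990508959382192633/4503599627370496 → NEW=255, ERR=-157908945597283847/4503599627370496
Output grid:
  Row 0: #.####  (1 black, running=1)
  Row 1: ##.#.#  (2 black, running=3)
  Row 2: #####.  (1 black, running=4)
  Row 3: .#.#.#  (3 black, running=7)
  Row 4: ###.##  (1 black, running=8)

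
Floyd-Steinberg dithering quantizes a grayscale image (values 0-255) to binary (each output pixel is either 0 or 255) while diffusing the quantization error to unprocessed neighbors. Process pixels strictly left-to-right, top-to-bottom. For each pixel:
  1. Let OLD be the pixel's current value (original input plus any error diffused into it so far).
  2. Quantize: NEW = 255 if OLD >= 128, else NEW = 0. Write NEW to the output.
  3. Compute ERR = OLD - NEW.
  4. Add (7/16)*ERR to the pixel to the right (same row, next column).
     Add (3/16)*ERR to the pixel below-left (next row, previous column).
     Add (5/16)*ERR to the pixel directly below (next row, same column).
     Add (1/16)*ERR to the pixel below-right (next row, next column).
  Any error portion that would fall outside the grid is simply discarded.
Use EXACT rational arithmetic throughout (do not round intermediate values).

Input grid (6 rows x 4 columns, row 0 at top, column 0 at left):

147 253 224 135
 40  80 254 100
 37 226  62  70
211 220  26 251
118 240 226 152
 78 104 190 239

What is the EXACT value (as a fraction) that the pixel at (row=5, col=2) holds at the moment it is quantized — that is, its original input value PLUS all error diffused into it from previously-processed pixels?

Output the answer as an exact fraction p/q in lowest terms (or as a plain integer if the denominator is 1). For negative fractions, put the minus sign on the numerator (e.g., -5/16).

Answer: 301679161363281/2199023255552

Derivation:
(0,0): OLD=147 → NEW=255, ERR=-108
(0,1): OLD=823/4 → NEW=255, ERR=-197/4
(0,2): OLD=12957/64 → NEW=255, ERR=-3363/64
(0,3): OLD=114699/1024 → NEW=0, ERR=114699/1024
(1,0): OLD=-191/64 → NEW=0, ERR=-191/64
(1,1): OLD=23911/512 → NEW=0, ERR=23911/512
(1,2): OLD=4520915/16384 → NEW=255, ERR=342995/16384
(1,3): OLD=36930357/262144 → NEW=255, ERR=-29916363/262144
(2,0): OLD=367197/8192 → NEW=0, ERR=367197/8192
(2,1): OLD=69191151/262144 → NEW=255, ERR=2344431/262144
(2,2): OLD=28298851/524288 → NEW=0, ERR=28298851/524288
(2,3): OLD=497106727/8388608 → NEW=0, ERR=497106727/8388608
(3,0): OLD=950782957/4194304 → NEW=255, ERR=-118764563/4194304
(3,1): OLD=14987329907/67108864 → NEW=255, ERR=-2125430413/67108864
(3,2): OLD=43681274957/1073741824 → NEW=0, ERR=43681274957/1073741824
(3,3): OLD=4994020442011/17179869184 → NEW=255, ERR=613153800091/17179869184
(4,0): OLD=110824078953/1073741824 → NEW=0, ERR=110824078953/1073741824
(4,1): OLD=2414771410267/8589934592 → NEW=255, ERR=224338089307/8589934592
(4,2): OLD=70052993430747/274877906944 → NEW=255, ERR=-40872839973/274877906944
(4,3): OLD=728451670204269/4398046511104 → NEW=255, ERR=-393050190127251/4398046511104
(5,0): OLD=15826215796857/137438953472 → NEW=0, ERR=15826215796857/137438953472
(5,1): OLD=743106298291983/4398046511104 → NEW=255, ERR=-378395562039537/4398046511104
(5,2): OLD=301679161363281/2199023255552 → NEW=255, ERR=-259071768802479/2199023255552
Target (5,2): original=190, with diffused error = 301679161363281/2199023255552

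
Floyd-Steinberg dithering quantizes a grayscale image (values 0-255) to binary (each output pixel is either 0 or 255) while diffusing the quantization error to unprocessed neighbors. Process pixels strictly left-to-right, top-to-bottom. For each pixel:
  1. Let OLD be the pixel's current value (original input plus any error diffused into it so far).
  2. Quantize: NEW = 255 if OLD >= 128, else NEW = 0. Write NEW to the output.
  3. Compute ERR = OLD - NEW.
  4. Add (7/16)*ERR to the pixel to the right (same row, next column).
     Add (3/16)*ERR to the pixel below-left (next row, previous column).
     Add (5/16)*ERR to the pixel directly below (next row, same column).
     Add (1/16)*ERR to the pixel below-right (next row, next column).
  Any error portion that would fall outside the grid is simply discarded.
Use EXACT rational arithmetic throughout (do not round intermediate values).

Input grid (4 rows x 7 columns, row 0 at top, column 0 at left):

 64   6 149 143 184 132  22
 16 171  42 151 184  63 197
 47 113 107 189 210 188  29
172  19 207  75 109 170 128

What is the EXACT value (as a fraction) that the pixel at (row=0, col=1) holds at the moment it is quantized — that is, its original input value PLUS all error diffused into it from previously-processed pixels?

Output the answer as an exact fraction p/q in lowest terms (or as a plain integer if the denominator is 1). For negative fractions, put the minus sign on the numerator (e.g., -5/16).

(0,0): OLD=64 → NEW=0, ERR=64
(0,1): OLD=34 → NEW=0, ERR=34
Target (0,1): original=6, with diffused error = 34

Answer: 34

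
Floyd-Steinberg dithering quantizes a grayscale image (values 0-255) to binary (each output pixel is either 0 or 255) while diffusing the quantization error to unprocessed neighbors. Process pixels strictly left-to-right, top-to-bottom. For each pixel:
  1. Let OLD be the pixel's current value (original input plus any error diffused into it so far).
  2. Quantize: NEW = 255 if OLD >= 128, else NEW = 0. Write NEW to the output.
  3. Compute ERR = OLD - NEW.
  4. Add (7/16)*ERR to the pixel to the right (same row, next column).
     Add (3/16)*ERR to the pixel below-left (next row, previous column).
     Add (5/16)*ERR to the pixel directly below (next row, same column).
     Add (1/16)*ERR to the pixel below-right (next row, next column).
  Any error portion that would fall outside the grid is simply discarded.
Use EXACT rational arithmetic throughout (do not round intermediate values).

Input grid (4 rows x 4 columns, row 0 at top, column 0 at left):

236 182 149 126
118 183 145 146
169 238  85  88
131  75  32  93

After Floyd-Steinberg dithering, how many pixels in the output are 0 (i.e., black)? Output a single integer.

Answer: 8

Derivation:
(0,0): OLD=236 → NEW=255, ERR=-19
(0,1): OLD=2779/16 → NEW=255, ERR=-1301/16
(0,2): OLD=29037/256 → NEW=0, ERR=29037/256
(0,3): OLD=719355/4096 → NEW=255, ERR=-325125/4096
(1,0): OLD=24785/256 → NEW=0, ERR=24785/256
(1,1): OLD=450615/2048 → NEW=255, ERR=-71625/2048
(1,2): OLD=9514499/65536 → NEW=255, ERR=-7197181/65536
(1,3): OLD=84135301/1048576 → NEW=0, ERR=84135301/1048576
(2,0): OLD=6314317/32768 → NEW=255, ERR=-2041523/32768
(2,1): OLD=194273183/1048576 → NEW=255, ERR=-73113697/1048576
(2,2): OLD=69278363/2097152 → NEW=0, ERR=69278363/2097152
(2,3): OLD=4048781775/33554432 → NEW=0, ERR=4048781775/33554432
(3,0): OLD=1651830525/16777216 → NEW=0, ERR=1651830525/16777216
(3,1): OLD=26463798051/268435456 → NEW=0, ERR=26463798051/268435456
(3,2): OLD=445477348317/4294967296 → NEW=0, ERR=445477348317/4294967296
(3,3): OLD=12242355198091/68719476736 → NEW=255, ERR=-5281111369589/68719476736
Output grid:
  Row 0: ##.#  (1 black, running=1)
  Row 1: .##.  (2 black, running=3)
  Row 2: ##..  (2 black, running=5)
  Row 3: ...#  (3 black, running=8)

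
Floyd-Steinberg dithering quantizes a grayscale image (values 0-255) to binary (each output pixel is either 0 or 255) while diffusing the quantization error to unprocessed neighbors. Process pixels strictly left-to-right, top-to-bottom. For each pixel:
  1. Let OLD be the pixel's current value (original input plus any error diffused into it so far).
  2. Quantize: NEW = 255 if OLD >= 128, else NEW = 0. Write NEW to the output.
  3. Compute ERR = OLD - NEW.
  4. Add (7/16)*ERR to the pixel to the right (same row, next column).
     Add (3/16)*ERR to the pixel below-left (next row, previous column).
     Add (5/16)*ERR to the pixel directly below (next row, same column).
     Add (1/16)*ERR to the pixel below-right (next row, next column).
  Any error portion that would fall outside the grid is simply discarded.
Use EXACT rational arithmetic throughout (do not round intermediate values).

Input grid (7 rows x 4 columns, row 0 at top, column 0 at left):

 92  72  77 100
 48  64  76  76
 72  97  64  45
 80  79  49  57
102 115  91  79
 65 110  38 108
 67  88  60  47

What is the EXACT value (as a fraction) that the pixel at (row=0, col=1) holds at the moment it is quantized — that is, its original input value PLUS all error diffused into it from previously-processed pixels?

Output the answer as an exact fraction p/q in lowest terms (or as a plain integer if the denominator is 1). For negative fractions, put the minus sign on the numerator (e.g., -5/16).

(0,0): OLD=92 → NEW=0, ERR=92
(0,1): OLD=449/4 → NEW=0, ERR=449/4
Target (0,1): original=72, with diffused error = 449/4

Answer: 449/4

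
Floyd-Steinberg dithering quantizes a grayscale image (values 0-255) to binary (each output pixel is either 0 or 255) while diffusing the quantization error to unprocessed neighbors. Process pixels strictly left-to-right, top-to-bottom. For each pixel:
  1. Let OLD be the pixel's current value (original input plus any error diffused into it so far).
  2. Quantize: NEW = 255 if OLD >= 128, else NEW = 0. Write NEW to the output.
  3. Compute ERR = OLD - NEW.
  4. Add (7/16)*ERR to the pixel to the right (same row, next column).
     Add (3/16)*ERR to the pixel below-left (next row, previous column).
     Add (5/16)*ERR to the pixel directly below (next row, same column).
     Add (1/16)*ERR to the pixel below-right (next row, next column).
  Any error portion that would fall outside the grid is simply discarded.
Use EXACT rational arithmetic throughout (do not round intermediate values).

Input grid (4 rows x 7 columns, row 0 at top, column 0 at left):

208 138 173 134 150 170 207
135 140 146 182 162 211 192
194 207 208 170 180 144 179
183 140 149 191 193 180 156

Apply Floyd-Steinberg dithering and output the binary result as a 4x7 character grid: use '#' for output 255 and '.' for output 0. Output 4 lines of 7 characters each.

Answer: #.#.###
#.##.##
#####.#
#..##.#

Derivation:
(0,0): OLD=208 → NEW=255, ERR=-47
(0,1): OLD=1879/16 → NEW=0, ERR=1879/16
(0,2): OLD=57441/256 → NEW=255, ERR=-7839/256
(0,3): OLD=493991/4096 → NEW=0, ERR=493991/4096
(0,4): OLD=13288337/65536 → NEW=255, ERR=-3423343/65536
(0,5): OLD=154294519/1048576 → NEW=255, ERR=-113092361/1048576
(0,6): OLD=2681237185/16777216 → NEW=255, ERR=-1596952895/16777216
(1,0): OLD=36437/256 → NEW=255, ERR=-28843/256
(1,1): OLD=243155/2048 → NEW=0, ERR=243155/2048
(1,2): OLD=14308303/65536 → NEW=255, ERR=-2403377/65536
(1,3): OLD=50314915/262144 → NEW=255, ERR=-16531805/262144
(1,4): OLD=1768335625/16777216 → NEW=0, ERR=1768335625/16777216
(1,5): OLD=27151803609/134217728 → NEW=255, ERR=-7073717031/134217728
(1,6): OLD=284446903191/2147483648 → NEW=255, ERR=-263161427049/2147483648
(2,0): OLD=5932737/32768 → NEW=255, ERR=-2423103/32768
(2,1): OLD=207442651/1048576 → NEW=255, ERR=-59944229/1048576
(2,2): OLD=2803894865/16777216 → NEW=255, ERR=-1474295215/16777216
(2,3): OLD=17356762889/134217728 → NEW=255, ERR=-16868757751/134217728
(2,4): OLD=154756871065/1073741824 → NEW=255, ERR=-119047294055/1073741824
(2,5): OLD=2152105524595/34359738368 → NEW=0, ERR=2152105524595/34359738368
(2,6): OLD=90607243634261/549755813888 → NEW=255, ERR=-49580488907179/549755813888
(3,0): OLD=2502701361/16777216 → NEW=255, ERR=-1775488719/16777216
(3,1): OLD=7346745053/134217728 → NEW=0, ERR=7346745053/134217728
(3,2): OLD=127075667879/1073741824 → NEW=0, ERR=127075667879/1073741824
(3,3): OLD=761159400833/4294967296 → NEW=255, ERR=-334057259647/4294967296
(3,4): OLD=70486013080881/549755813888 → NEW=255, ERR=-69701719460559/549755813888
(3,5): OLD=528929734231715/4398046511104 → NEW=0, ERR=528929734231715/4398046511104
(3,6): OLD=12972282182198589/70368744177664 → NEW=255, ERR=-4971747583105731/70368744177664
Row 0: #.#.###
Row 1: #.##.##
Row 2: #####.#
Row 3: #..##.#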